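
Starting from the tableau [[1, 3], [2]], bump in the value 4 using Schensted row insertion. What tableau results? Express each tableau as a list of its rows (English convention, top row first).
[[1, 3, 4], [2]]

4 is larger than every entry of row 1, so it is appended to row 1. The new tableau is [[1, 3, 4], [2]].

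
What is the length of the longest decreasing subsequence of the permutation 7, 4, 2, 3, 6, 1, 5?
4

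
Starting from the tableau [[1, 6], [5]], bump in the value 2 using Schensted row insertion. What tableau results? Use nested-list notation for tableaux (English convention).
[[1, 2], [5, 6]]

In row 1, 2 replaces 6 (the leftmost entry greater than 2); 6 is bumped to row 2. 6 is appended to row 2. The new tableau is [[1, 2], [5, 6]].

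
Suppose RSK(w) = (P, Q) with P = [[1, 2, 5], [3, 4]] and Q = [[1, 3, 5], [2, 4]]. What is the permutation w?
Reverse the RSK construction: for i from n down to 1, find the cell of Q containing i, remove the entry at that cell from P, and reverse-bump it up through P; the value ejected from row 1 is w(i).

Step i=5: Q has 5 at row 1, column 3; remove that cell from P, ejecting 5. So w(5) = 5. P is now [[1, 2], [3, 4]].
Step i=4: Q has 4 at row 2, column 2; remove 4 from row 2 of P and reverse-bump: 4 enters row 1 and ejects 2. So w(4) = 2. P is now [[1, 4], [3]].
Step i=3: Q has 3 at row 1, column 2; remove that cell from P, ejecting 4. So w(3) = 4. P is now [[1], [3]].
Step i=2: Q has 2 at row 2, column 1; remove 3 from row 2 of P and reverse-bump: 3 enters row 1 and ejects 1. So w(2) = 1. P is now [[3]].
Step i=1: Q has 1 at row 1, column 1; remove that cell from P, ejecting 3. So w(1) = 3. P is now [].

So w = 3 1 4 2 5.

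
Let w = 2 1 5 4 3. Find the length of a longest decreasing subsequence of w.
3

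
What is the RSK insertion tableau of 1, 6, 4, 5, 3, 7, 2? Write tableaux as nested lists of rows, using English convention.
Insert 1: appended to row 1. P = [[1]].
Insert 6: appended to row 1. P = [[1, 6]].
Insert 4: 4 bumps 6 from row 1; 6 starts row 2. P = [[1, 4], [6]].
Insert 5: appended to row 1. P = [[1, 4, 5], [6]].
Insert 3: 3 bumps 4 from row 1; 4 bumps 6 from row 2; 6 starts row 3. P = [[1, 3, 5], [4], [6]].
Insert 7: appended to row 1. P = [[1, 3, 5, 7], [4], [6]].
Insert 2: 2 bumps 3 from row 1; 3 bumps 4 from row 2; 4 bumps 6 from row 3; 6 starts row 4. P = [[1, 2, 5, 7], [3], [4], [6]].

So P = [[1, 2, 5, 7], [3], [4], [6]].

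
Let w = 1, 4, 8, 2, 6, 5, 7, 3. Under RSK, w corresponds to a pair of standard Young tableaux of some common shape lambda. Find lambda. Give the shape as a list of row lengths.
RSK row insertion gives P = [[1, 2, 3, 7], [4, 5], [6], [8]], which has shape [4, 2, 1, 1].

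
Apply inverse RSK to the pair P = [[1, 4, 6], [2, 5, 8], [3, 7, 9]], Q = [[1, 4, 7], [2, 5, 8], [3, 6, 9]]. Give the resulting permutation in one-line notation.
Reverse the RSK construction: for i from n down to 1, find the cell of Q containing i, remove the entry at that cell from P, and reverse-bump it up through P; the value ejected from row 1 is w(i).

Step i=9: Q has 9 at row 3, column 3; remove 9 from row 3 of P and reverse-bump: 9 enters row 2 and ejects 8; 8 enters row 1 and ejects 6. So w(9) = 6. P is now [[1, 4, 8], [2, 5, 9], [3, 7]].
Step i=8: Q has 8 at row 2, column 3; remove 9 from row 2 of P and reverse-bump: 9 enters row 1 and ejects 8. So w(8) = 8. P is now [[1, 4, 9], [2, 5], [3, 7]].
Step i=7: Q has 7 at row 1, column 3; remove that cell from P, ejecting 9. So w(7) = 9. P is now [[1, 4], [2, 5], [3, 7]].
Step i=6: Q has 6 at row 3, column 2; remove 7 from row 3 of P and reverse-bump: 7 enters row 2 and ejects 5; 5 enters row 1 and ejects 4. So w(6) = 4. P is now [[1, 5], [2, 7], [3]].
Step i=5: Q has 5 at row 2, column 2; remove 7 from row 2 of P and reverse-bump: 7 enters row 1 and ejects 5. So w(5) = 5. P is now [[1, 7], [2], [3]].
Step i=4: Q has 4 at row 1, column 2; remove that cell from P, ejecting 7. So w(4) = 7. P is now [[1], [2], [3]].
Step i=3: Q has 3 at row 3, column 1; remove 3 from row 3 of P and reverse-bump: 3 enters row 2 and ejects 2; 2 enters row 1 and ejects 1. So w(3) = 1. P is now [[2], [3]].
Step i=2: Q has 2 at row 2, column 1; remove 3 from row 2 of P and reverse-bump: 3 enters row 1 and ejects 2. So w(2) = 2. P is now [[3]].
Step i=1: Q has 1 at row 1, column 1; remove that cell from P, ejecting 3. So w(1) = 3. P is now [].

So w = 3 2 1 7 5 4 9 8 6.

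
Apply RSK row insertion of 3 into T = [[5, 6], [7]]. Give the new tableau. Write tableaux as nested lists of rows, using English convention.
[[3, 6], [5], [7]]

In row 1, 3 replaces 5 (the leftmost entry greater than 3); 5 is bumped to row 2. In row 2, 5 replaces 7 (the leftmost entry greater than 5); 7 is bumped to row 3. 7 starts a new row 3. The new tableau is [[3, 6], [5], [7]].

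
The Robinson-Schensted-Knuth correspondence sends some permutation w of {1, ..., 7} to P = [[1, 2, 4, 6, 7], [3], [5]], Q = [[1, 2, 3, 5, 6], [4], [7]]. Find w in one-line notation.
Reverse the RSK construction: for i from n down to 1, find the cell of Q containing i, remove the entry at that cell from P, and reverse-bump it up through P; the value ejected from row 1 is w(i).

Step i=7: Q has 7 at row 3, column 1; remove 5 from row 3 of P and reverse-bump: 5 enters row 2 and ejects 3; 3 enters row 1 and ejects 2. So w(7) = 2. P is now [[1, 3, 4, 6, 7], [5]].
Step i=6: Q has 6 at row 1, column 5; remove that cell from P, ejecting 7. So w(6) = 7. P is now [[1, 3, 4, 6], [5]].
Step i=5: Q has 5 at row 1, column 4; remove that cell from P, ejecting 6. So w(5) = 6. P is now [[1, 3, 4], [5]].
Step i=4: Q has 4 at row 2, column 1; remove 5 from row 2 of P and reverse-bump: 5 enters row 1 and ejects 4. So w(4) = 4. P is now [[1, 3, 5]].
Step i=3: Q has 3 at row 1, column 3; remove that cell from P, ejecting 5. So w(3) = 5. P is now [[1, 3]].
Step i=2: Q has 2 at row 1, column 2; remove that cell from P, ejecting 3. So w(2) = 3. P is now [[1]].
Step i=1: Q has 1 at row 1, column 1; remove that cell from P, ejecting 1. So w(1) = 1. P is now [].

So w = 1 3 5 4 6 7 2.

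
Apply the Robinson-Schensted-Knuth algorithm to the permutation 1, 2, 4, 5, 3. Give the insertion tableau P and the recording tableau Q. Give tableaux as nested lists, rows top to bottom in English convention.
P = [[1, 2, 3, 5], [4]], Q = [[1, 2, 3, 4], [5]]

Insert each entry of the permutation into P by Schensted row insertion, recording in Q the position of each new cell.

Insert 1: appended to row 1. P = [[1]].
Insert 2: appended to row 1. P = [[1, 2]].
Insert 4: appended to row 1. P = [[1, 2, 4]].
Insert 5: appended to row 1. P = [[1, 2, 4, 5]].
Insert 3: 3 bumps 4 from row 1; 4 starts row 2. P = [[1, 2, 3, 5], [4]].

So P = [[1, 2, 3, 5], [4]], Q = [[1, 2, 3, 4], [5]].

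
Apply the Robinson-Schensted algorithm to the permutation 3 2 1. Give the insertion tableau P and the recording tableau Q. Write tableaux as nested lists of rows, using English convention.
Insert each entry of the permutation into P by Schensted row insertion, recording in Q the position of each new cell.

After inserting 3: P = [[3]].
After inserting 2: P = [[2], [3]].
After inserting 1: P = [[1], [2], [3]].

So P = [[1], [2], [3]], Q = [[1], [2], [3]].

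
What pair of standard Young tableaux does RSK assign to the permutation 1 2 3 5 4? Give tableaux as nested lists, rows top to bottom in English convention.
Insert each entry of the permutation into P by Schensted row insertion, recording in Q the position of each new cell.

Insert 1: appended to row 1. P = [[1]].
Insert 2: appended to row 1. P = [[1, 2]].
Insert 3: appended to row 1. P = [[1, 2, 3]].
Insert 5: appended to row 1. P = [[1, 2, 3, 5]].
Insert 4: 4 bumps 5 from row 1; 5 starts row 2. P = [[1, 2, 3, 4], [5]].

So P = [[1, 2, 3, 4], [5]], Q = [[1, 2, 3, 4], [5]].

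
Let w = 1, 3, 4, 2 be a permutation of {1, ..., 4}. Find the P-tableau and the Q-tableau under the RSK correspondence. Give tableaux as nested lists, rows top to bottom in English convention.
P = [[1, 2, 4], [3]], Q = [[1, 2, 3], [4]]

Insert each entry of the permutation into P by Schensted row insertion, recording in Q the position of each new cell.

After inserting 1: P = [[1]].
After inserting 3: P = [[1, 3]].
After inserting 4: P = [[1, 3, 4]].
After inserting 2: P = [[1, 2, 4], [3]].

So P = [[1, 2, 4], [3]], Q = [[1, 2, 3], [4]].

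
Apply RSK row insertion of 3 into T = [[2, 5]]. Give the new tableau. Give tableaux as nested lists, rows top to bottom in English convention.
[[2, 3], [5]]

In row 1, 3 replaces 5 (the leftmost entry greater than 3); 5 is bumped to row 2. 5 starts a new row 2. The new tableau is [[2, 3], [5]].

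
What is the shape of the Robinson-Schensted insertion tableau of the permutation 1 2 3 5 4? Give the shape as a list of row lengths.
[4, 1]

RSK row insertion gives P = [[1, 2, 3, 4], [5]], which has shape [4, 1].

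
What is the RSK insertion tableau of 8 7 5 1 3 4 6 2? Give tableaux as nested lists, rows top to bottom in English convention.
Insert 8: appended to row 1. P = [[8]].
Insert 7: 7 bumps 8 from row 1; 8 starts row 2. P = [[7], [8]].
Insert 5: 5 bumps 7 from row 1; 7 bumps 8 from row 2; 8 starts row 3. P = [[5], [7], [8]].
Insert 1: 1 bumps 5 from row 1; 5 bumps 7 from row 2; 7 bumps 8 from row 3; 8 starts row 4. P = [[1], [5], [7], [8]].
Insert 3: appended to row 1. P = [[1, 3], [5], [7], [8]].
Insert 4: appended to row 1. P = [[1, 3, 4], [5], [7], [8]].
Insert 6: appended to row 1. P = [[1, 3, 4, 6], [5], [7], [8]].
Insert 2: 2 bumps 3 from row 1; 3 bumps 5 from row 2; 5 bumps 7 from row 3; 7 bumps 8 from row 4; 8 starts row 5. P = [[1, 2, 4, 6], [3], [5], [7], [8]].

So P = [[1, 2, 4, 6], [3], [5], [7], [8]].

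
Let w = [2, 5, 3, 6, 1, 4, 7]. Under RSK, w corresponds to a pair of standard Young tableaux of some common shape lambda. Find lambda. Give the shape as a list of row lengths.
Row-insert each entry into an empty tableau.

After inserting 2: P = [[2]].
After inserting 5: P = [[2, 5]].
After inserting 3: P = [[2, 3], [5]].
After inserting 6: P = [[2, 3, 6], [5]].
After inserting 1: P = [[1, 3, 6], [2], [5]].
After inserting 4: P = [[1, 3, 4], [2, 6], [5]].
After inserting 7: P = [[1, 3, 4, 7], [2, 6], [5]].

The final insertion tableau P = [[1, 3, 4, 7], [2, 6], [5]] has shape [4, 2, 1].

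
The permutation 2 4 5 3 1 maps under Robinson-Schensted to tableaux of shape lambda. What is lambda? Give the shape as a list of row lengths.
RSK row insertion gives P = [[1, 3, 5], [2], [4]], which has shape [3, 1, 1].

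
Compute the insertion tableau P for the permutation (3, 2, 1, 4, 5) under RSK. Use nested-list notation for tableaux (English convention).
Insert 3: appended to row 1. P = [[3]].
Insert 2: 2 bumps 3 from row 1; 3 starts row 2. P = [[2], [3]].
Insert 1: 1 bumps 2 from row 1; 2 bumps 3 from row 2; 3 starts row 3. P = [[1], [2], [3]].
Insert 4: appended to row 1. P = [[1, 4], [2], [3]].
Insert 5: appended to row 1. P = [[1, 4, 5], [2], [3]].

So P = [[1, 4, 5], [2], [3]].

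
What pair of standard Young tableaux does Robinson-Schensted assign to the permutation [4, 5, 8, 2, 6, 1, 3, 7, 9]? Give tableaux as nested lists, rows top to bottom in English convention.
P = [[1, 3, 6, 7, 9], [2, 5], [4, 8]], Q = [[1, 2, 3, 8, 9], [4, 5], [6, 7]]

Insert each entry of the permutation into P by Schensted row insertion, recording in Q the position of each new cell.

Insert 4: appended to row 1. P = [[4]].
Insert 5: appended to row 1. P = [[4, 5]].
Insert 8: appended to row 1. P = [[4, 5, 8]].
Insert 2: 2 bumps 4 from row 1; 4 starts row 2. P = [[2, 5, 8], [4]].
Insert 6: 6 bumps 8 from row 1; 8 appends to row 2. P = [[2, 5, 6], [4, 8]].
Insert 1: 1 bumps 2 from row 1; 2 bumps 4 from row 2; 4 starts row 3. P = [[1, 5, 6], [2, 8], [4]].
Insert 3: 3 bumps 5 from row 1; 5 bumps 8 from row 2; 8 appends to row 3. P = [[1, 3, 6], [2, 5], [4, 8]].
Insert 7: appended to row 1. P = [[1, 3, 6, 7], [2, 5], [4, 8]].
Insert 9: appended to row 1. P = [[1, 3, 6, 7, 9], [2, 5], [4, 8]].

So P = [[1, 3, 6, 7, 9], [2, 5], [4, 8]], Q = [[1, 2, 3, 8, 9], [4, 5], [6, 7]].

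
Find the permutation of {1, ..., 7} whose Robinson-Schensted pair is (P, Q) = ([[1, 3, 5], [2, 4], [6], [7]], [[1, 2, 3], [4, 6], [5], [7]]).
Reverse the RSK construction: for i from n down to 1, find the cell of Q containing i, remove the entry at that cell from P, and reverse-bump it up through P; the value ejected from row 1 is w(i).

Step i=7: Q has 7 at row 4, column 1; remove 7 from row 4 of P and reverse-bump: 7 enters row 3 and ejects 6; 6 enters row 2 and ejects 4; 4 enters row 1 and ejects 3. So w(7) = 3. P is now [[1, 4, 5], [2, 6], [7]].
Step i=6: Q has 6 at row 2, column 2; remove 6 from row 2 of P and reverse-bump: 6 enters row 1 and ejects 5. So w(6) = 5. P is now [[1, 4, 6], [2], [7]].
Step i=5: Q has 5 at row 3, column 1; remove 7 from row 3 of P and reverse-bump: 7 enters row 2 and ejects 2; 2 enters row 1 and ejects 1. So w(5) = 1. P is now [[2, 4, 6], [7]].
Step i=4: Q has 4 at row 2, column 1; remove 7 from row 2 of P and reverse-bump: 7 enters row 1 and ejects 6. So w(4) = 6. P is now [[2, 4, 7]].
Step i=3: Q has 3 at row 1, column 3; remove that cell from P, ejecting 7. So w(3) = 7. P is now [[2, 4]].
Step i=2: Q has 2 at row 1, column 2; remove that cell from P, ejecting 4. So w(2) = 4. P is now [[2]].
Step i=1: Q has 1 at row 1, column 1; remove that cell from P, ejecting 2. So w(1) = 2. P is now [].

So w = 2 4 7 6 1 5 3.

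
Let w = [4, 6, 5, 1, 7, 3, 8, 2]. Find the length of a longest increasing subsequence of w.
4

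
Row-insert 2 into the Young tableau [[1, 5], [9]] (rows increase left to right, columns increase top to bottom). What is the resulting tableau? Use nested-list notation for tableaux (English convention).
[[1, 2], [5], [9]]

In row 1, 2 replaces 5 (the leftmost entry greater than 2); 5 is bumped to row 2. In row 2, 5 replaces 9 (the leftmost entry greater than 5); 9 is bumped to row 3. 9 starts a new row 3. The new tableau is [[1, 2], [5], [9]].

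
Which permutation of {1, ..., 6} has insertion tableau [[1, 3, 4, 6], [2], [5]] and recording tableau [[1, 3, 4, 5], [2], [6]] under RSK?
5 2 3 4 6 1

Reverse the RSK construction: for i from n down to 1, find the cell of Q containing i, remove the entry at that cell from P, and reverse-bump it up through P; the value ejected from row 1 is w(i).

Step i=6: Q has 6 at row 3, column 1; remove 5 from row 3 of P and reverse-bump: 5 enters row 2 and ejects 2; 2 enters row 1 and ejects 1. So w(6) = 1. P is now [[2, 3, 4, 6], [5]].
Step i=5: Q has 5 at row 1, column 4; remove that cell from P, ejecting 6. So w(5) = 6. P is now [[2, 3, 4], [5]].
Step i=4: Q has 4 at row 1, column 3; remove that cell from P, ejecting 4. So w(4) = 4. P is now [[2, 3], [5]].
Step i=3: Q has 3 at row 1, column 2; remove that cell from P, ejecting 3. So w(3) = 3. P is now [[2], [5]].
Step i=2: Q has 2 at row 2, column 1; remove 5 from row 2 of P and reverse-bump: 5 enters row 1 and ejects 2. So w(2) = 2. P is now [[5]].
Step i=1: Q has 1 at row 1, column 1; remove that cell from P, ejecting 5. So w(1) = 5. P is now [].

So w = 5 2 3 4 6 1.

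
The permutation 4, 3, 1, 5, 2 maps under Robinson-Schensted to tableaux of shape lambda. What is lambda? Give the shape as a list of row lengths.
Row-insert each entry into an empty tableau.

After inserting 4: P = [[4]].
After inserting 3: P = [[3], [4]].
After inserting 1: P = [[1], [3], [4]].
After inserting 5: P = [[1, 5], [3], [4]].
After inserting 2: P = [[1, 2], [3, 5], [4]].

The final insertion tableau P = [[1, 2], [3, 5], [4]] has shape [2, 2, 1].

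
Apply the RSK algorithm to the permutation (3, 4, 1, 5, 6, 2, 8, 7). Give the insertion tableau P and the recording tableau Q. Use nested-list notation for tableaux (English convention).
Insert each entry of the permutation into P by Schensted row insertion, recording in Q the position of each new cell.

Insert 3: appended to row 1. P = [[3]], Q = [[1]].
Insert 4: appended to row 1. P = [[3, 4]], Q = [[1, 2]].
Insert 1: 1 bumps 3 from row 1; 3 starts row 2. P = [[1, 4], [3]], Q = [[1, 2], [3]].
Insert 5: appended to row 1. P = [[1, 4, 5], [3]], Q = [[1, 2, 4], [3]].
Insert 6: appended to row 1. P = [[1, 4, 5, 6], [3]], Q = [[1, 2, 4, 5], [3]].
Insert 2: 2 bumps 4 from row 1; 4 appends to row 2. P = [[1, 2, 5, 6], [3, 4]], Q = [[1, 2, 4, 5], [3, 6]].
Insert 8: appended to row 1. P = [[1, 2, 5, 6, 8], [3, 4]], Q = [[1, 2, 4, 5, 7], [3, 6]].
Insert 7: 7 bumps 8 from row 1; 8 appends to row 2. P = [[1, 2, 5, 6, 7], [3, 4, 8]], Q = [[1, 2, 4, 5, 7], [3, 6, 8]].

So P = [[1, 2, 5, 6, 7], [3, 4, 8]], Q = [[1, 2, 4, 5, 7], [3, 6, 8]].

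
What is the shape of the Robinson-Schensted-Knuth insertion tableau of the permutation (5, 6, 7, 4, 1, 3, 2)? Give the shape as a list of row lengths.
[3, 2, 1, 1]

Row-insert each entry into an empty tableau.

After inserting 5: P = [[5]].
After inserting 6: P = [[5, 6]].
After inserting 7: P = [[5, 6, 7]].
After inserting 4: P = [[4, 6, 7], [5]].
After inserting 1: P = [[1, 6, 7], [4], [5]].
After inserting 3: P = [[1, 3, 7], [4, 6], [5]].
After inserting 2: P = [[1, 2, 7], [3, 6], [4], [5]].

The final insertion tableau P = [[1, 2, 7], [3, 6], [4], [5]] has shape [3, 2, 1, 1].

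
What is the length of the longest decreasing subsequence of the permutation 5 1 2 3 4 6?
2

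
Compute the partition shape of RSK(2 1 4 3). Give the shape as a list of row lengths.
Row-insert each entry into an empty tableau.

After inserting 2: P = [[2]].
After inserting 1: P = [[1], [2]].
After inserting 4: P = [[1, 4], [2]].
After inserting 3: P = [[1, 3], [2, 4]].

The final insertion tableau P = [[1, 3], [2, 4]] has shape [2, 2].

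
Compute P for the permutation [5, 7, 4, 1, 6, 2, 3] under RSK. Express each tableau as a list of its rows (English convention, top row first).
Insert 5: appended to row 1. P = [[5]].
Insert 7: appended to row 1. P = [[5, 7]].
Insert 4: 4 bumps 5 from row 1; 5 starts row 2. P = [[4, 7], [5]].
Insert 1: 1 bumps 4 from row 1; 4 bumps 5 from row 2; 5 starts row 3. P = [[1, 7], [4], [5]].
Insert 6: 6 bumps 7 from row 1; 7 appends to row 2. P = [[1, 6], [4, 7], [5]].
Insert 2: 2 bumps 6 from row 1; 6 bumps 7 from row 2; 7 appends to row 3. P = [[1, 2], [4, 6], [5, 7]].
Insert 3: appended to row 1. P = [[1, 2, 3], [4, 6], [5, 7]].

So P = [[1, 2, 3], [4, 6], [5, 7]].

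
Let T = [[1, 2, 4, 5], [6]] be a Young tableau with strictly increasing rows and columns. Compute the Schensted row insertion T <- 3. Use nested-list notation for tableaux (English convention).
In row 1, 3 replaces 4 (the leftmost entry greater than 3); 4 is bumped to row 2. In row 2, 4 replaces 6 (the leftmost entry greater than 4); 6 is bumped to row 3. 6 starts a new row 3. The new tableau is [[1, 2, 3, 5], [4], [6]].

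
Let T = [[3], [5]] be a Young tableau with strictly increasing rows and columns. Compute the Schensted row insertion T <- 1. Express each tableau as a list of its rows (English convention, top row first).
[[1], [3], [5]]

In row 1, 1 replaces 3 (the leftmost entry greater than 1); 3 is bumped to row 2. In row 2, 3 replaces 5 (the leftmost entry greater than 3); 5 is bumped to row 3. 5 starts a new row 3. The new tableau is [[1], [3], [5]].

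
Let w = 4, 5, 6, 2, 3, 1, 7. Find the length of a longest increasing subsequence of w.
4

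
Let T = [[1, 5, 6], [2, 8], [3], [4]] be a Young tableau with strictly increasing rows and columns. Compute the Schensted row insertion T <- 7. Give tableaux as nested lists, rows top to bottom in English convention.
7 is larger than every entry of row 1, so it is appended to row 1. The new tableau is [[1, 5, 6, 7], [2, 8], [3], [4]].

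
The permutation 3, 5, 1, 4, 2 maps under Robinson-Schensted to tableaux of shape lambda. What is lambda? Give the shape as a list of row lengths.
RSK row insertion gives P = [[1, 2], [3, 4], [5]], which has shape [2, 2, 1].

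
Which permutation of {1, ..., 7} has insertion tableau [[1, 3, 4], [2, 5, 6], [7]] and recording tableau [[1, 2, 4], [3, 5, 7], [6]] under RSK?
2 5 1 7 6 3 4

Reverse the RSK construction: for i from n down to 1, find the cell of Q containing i, remove the entry at that cell from P, and reverse-bump it up through P; the value ejected from row 1 is w(i).

Step i=7: Q has 7 at row 2, column 3; remove 6 from row 2 of P and reverse-bump: 6 enters row 1 and ejects 4. So w(7) = 4. P is now [[1, 3, 6], [2, 5], [7]].
Step i=6: Q has 6 at row 3, column 1; remove 7 from row 3 of P and reverse-bump: 7 enters row 2 and ejects 5; 5 enters row 1 and ejects 3. So w(6) = 3. P is now [[1, 5, 6], [2, 7]].
Step i=5: Q has 5 at row 2, column 2; remove 7 from row 2 of P and reverse-bump: 7 enters row 1 and ejects 6. So w(5) = 6. P is now [[1, 5, 7], [2]].
Step i=4: Q has 4 at row 1, column 3; remove that cell from P, ejecting 7. So w(4) = 7. P is now [[1, 5], [2]].
Step i=3: Q has 3 at row 2, column 1; remove 2 from row 2 of P and reverse-bump: 2 enters row 1 and ejects 1. So w(3) = 1. P is now [[2, 5]].
Step i=2: Q has 2 at row 1, column 2; remove that cell from P, ejecting 5. So w(2) = 5. P is now [[2]].
Step i=1: Q has 1 at row 1, column 1; remove that cell from P, ejecting 2. So w(1) = 2. P is now [].

So w = 2 5 1 7 6 3 4.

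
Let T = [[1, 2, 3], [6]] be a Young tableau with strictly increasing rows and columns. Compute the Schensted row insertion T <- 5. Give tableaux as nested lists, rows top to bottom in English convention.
5 is larger than every entry of row 1, so it is appended to row 1. The new tableau is [[1, 2, 3, 5], [6]].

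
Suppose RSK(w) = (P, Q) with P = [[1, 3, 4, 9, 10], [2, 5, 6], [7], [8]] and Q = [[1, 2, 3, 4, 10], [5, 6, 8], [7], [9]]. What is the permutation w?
2 5 8 9 1 7 3 6 4 10

Reverse RSK: for i = n, n-1, ..., 1, locate i in Q, remove the corresponding corner cell from P, and reverse-bump its entry up through P; the value ejected from row 1 is w(i).

So w = 2 5 8 9 1 7 3 6 4 10.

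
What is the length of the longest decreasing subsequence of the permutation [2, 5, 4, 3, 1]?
4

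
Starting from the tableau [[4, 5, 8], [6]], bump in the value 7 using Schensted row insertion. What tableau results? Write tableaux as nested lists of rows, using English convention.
In row 1, 7 replaces 8 (the leftmost entry greater than 7); 8 is bumped to row 2. 8 is appended to row 2. The new tableau is [[4, 5, 7], [6, 8]].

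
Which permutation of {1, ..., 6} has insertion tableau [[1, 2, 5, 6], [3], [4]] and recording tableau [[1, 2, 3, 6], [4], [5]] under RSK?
1 4 5 3 2 6

Reverse the RSK construction: for i from n down to 1, find the cell of Q containing i, remove the entry at that cell from P, and reverse-bump it up through P; the value ejected from row 1 is w(i).

Step i=6: Q has 6 at row 1, column 4; remove that cell from P, ejecting 6. So w(6) = 6. P is now [[1, 2, 5], [3], [4]].
Step i=5: Q has 5 at row 3, column 1; remove 4 from row 3 of P and reverse-bump: 4 enters row 2 and ejects 3; 3 enters row 1 and ejects 2. So w(5) = 2. P is now [[1, 3, 5], [4]].
Step i=4: Q has 4 at row 2, column 1; remove 4 from row 2 of P and reverse-bump: 4 enters row 1 and ejects 3. So w(4) = 3. P is now [[1, 4, 5]].
Step i=3: Q has 3 at row 1, column 3; remove that cell from P, ejecting 5. So w(3) = 5. P is now [[1, 4]].
Step i=2: Q has 2 at row 1, column 2; remove that cell from P, ejecting 4. So w(2) = 4. P is now [[1]].
Step i=1: Q has 1 at row 1, column 1; remove that cell from P, ejecting 1. So w(1) = 1. P is now [].

So w = 1 4 5 3 2 6.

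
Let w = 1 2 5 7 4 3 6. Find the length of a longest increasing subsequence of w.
4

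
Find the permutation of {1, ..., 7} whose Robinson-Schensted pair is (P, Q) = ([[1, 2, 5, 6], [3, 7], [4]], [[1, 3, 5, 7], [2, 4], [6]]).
4 1 7 3 5 2 6

Reverse RSK: for i = n, n-1, ..., 1, locate i in Q, remove the corresponding corner cell from P, and reverse-bump its entry up through P; the value ejected from row 1 is w(i).

So w = 4 1 7 3 5 2 6.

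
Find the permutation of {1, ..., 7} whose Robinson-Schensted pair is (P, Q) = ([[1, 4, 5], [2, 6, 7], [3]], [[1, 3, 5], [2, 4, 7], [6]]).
Reverse RSK: for i = n, n-1, ..., 1, locate i in Q, remove the corresponding corner cell from P, and reverse-bump its entry up through P; the value ejected from row 1 is w(i).

So w = 3 2 6 4 7 1 5.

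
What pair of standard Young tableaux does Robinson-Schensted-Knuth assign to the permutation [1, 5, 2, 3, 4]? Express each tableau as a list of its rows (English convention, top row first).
Insert each entry of the permutation into P by Schensted row insertion, recording in Q the position of each new cell.

Insert 1: appended to row 1. P = [[1]].
Insert 5: appended to row 1. P = [[1, 5]].
Insert 2: 2 bumps 5 from row 1; 5 starts row 2. P = [[1, 2], [5]].
Insert 3: appended to row 1. P = [[1, 2, 3], [5]].
Insert 4: appended to row 1. P = [[1, 2, 3, 4], [5]].

So P = [[1, 2, 3, 4], [5]], Q = [[1, 2, 4, 5], [3]].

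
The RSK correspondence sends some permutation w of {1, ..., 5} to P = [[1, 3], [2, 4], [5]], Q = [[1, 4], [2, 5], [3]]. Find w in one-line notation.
5 2 1 4 3

Reverse RSK: for i = n, n-1, ..., 1, locate i in Q, remove the corresponding corner cell from P, and reverse-bump its entry up through P; the value ejected from row 1 is w(i).

So w = 5 2 1 4 3.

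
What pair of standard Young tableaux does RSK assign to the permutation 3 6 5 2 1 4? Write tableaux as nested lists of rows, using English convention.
Insert each entry of the permutation into P by Schensted row insertion, recording in Q the position of each new cell.

After inserting 3: P = [[3]].
After inserting 6: P = [[3, 6]].
After inserting 5: P = [[3, 5], [6]].
After inserting 2: P = [[2, 5], [3], [6]].
After inserting 1: P = [[1, 5], [2], [3], [6]].
After inserting 4: P = [[1, 4], [2, 5], [3], [6]].

So P = [[1, 4], [2, 5], [3], [6]], Q = [[1, 2], [3, 6], [4], [5]].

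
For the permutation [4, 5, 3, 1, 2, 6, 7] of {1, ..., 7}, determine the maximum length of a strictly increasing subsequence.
4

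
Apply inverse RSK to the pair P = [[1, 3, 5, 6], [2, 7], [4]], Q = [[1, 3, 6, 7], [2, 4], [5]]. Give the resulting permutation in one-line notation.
4 2 7 3 1 5 6

Reverse the RSK construction: for i from n down to 1, find the cell of Q containing i, remove the entry at that cell from P, and reverse-bump it up through P; the value ejected from row 1 is w(i).

Step i=7: Q has 7 at row 1, column 4; remove that cell from P, ejecting 6. So w(7) = 6. P is now [[1, 3, 5], [2, 7], [4]].
Step i=6: Q has 6 at row 1, column 3; remove that cell from P, ejecting 5. So w(6) = 5. P is now [[1, 3], [2, 7], [4]].
Step i=5: Q has 5 at row 3, column 1; remove 4 from row 3 of P and reverse-bump: 4 enters row 2 and ejects 2; 2 enters row 1 and ejects 1. So w(5) = 1. P is now [[2, 3], [4, 7]].
Step i=4: Q has 4 at row 2, column 2; remove 7 from row 2 of P and reverse-bump: 7 enters row 1 and ejects 3. So w(4) = 3. P is now [[2, 7], [4]].
Step i=3: Q has 3 at row 1, column 2; remove that cell from P, ejecting 7. So w(3) = 7. P is now [[2], [4]].
Step i=2: Q has 2 at row 2, column 1; remove 4 from row 2 of P and reverse-bump: 4 enters row 1 and ejects 2. So w(2) = 2. P is now [[4]].
Step i=1: Q has 1 at row 1, column 1; remove that cell from P, ejecting 4. So w(1) = 4. P is now [].

So w = 4 2 7 3 1 5 6.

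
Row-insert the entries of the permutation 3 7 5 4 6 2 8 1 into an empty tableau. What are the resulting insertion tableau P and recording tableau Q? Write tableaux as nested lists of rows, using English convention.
P = [[1, 4, 6, 8], [2], [3], [5], [7]], Q = [[1, 2, 5, 7], [3], [4], [6], [8]]

Insert each entry of the permutation into P by Schensted row insertion, recording in Q the position of each new cell.

After inserting 3: P = [[3]].
After inserting 7: P = [[3, 7]].
After inserting 5: P = [[3, 5], [7]].
After inserting 4: P = [[3, 4], [5], [7]].
After inserting 6: P = [[3, 4, 6], [5], [7]].
After inserting 2: P = [[2, 4, 6], [3], [5], [7]].
After inserting 8: P = [[2, 4, 6, 8], [3], [5], [7]].
After inserting 1: P = [[1, 4, 6, 8], [2], [3], [5], [7]].

So P = [[1, 4, 6, 8], [2], [3], [5], [7]], Q = [[1, 2, 5, 7], [3], [4], [6], [8]].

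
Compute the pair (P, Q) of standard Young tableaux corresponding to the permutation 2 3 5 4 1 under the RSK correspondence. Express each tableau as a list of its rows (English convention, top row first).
P = [[1, 3, 4], [2], [5]], Q = [[1, 2, 3], [4], [5]]

Insert each entry of the permutation into P by Schensted row insertion, recording in Q the position of each new cell.

Insert 2: appended to row 1. P = [[2]], Q = [[1]].
Insert 3: appended to row 1. P = [[2, 3]], Q = [[1, 2]].
Insert 5: appended to row 1. P = [[2, 3, 5]], Q = [[1, 2, 3]].
Insert 4: 4 bumps 5 from row 1; 5 starts row 2. P = [[2, 3, 4], [5]], Q = [[1, 2, 3], [4]].
Insert 1: 1 bumps 2 from row 1; 2 bumps 5 from row 2; 5 starts row 3. P = [[1, 3, 4], [2], [5]], Q = [[1, 2, 3], [4], [5]].

So P = [[1, 3, 4], [2], [5]], Q = [[1, 2, 3], [4], [5]].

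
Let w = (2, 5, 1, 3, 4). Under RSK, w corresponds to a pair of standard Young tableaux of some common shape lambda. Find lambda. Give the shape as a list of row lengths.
Row-insert each entry into an empty tableau.

After inserting 2: P = [[2]].
After inserting 5: P = [[2, 5]].
After inserting 1: P = [[1, 5], [2]].
After inserting 3: P = [[1, 3], [2, 5]].
After inserting 4: P = [[1, 3, 4], [2, 5]].

The final insertion tableau P = [[1, 3, 4], [2, 5]] has shape [3, 2].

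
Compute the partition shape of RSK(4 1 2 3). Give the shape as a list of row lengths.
[3, 1]

Row-insert each entry into an empty tableau.

After inserting 4: P = [[4]].
After inserting 1: P = [[1], [4]].
After inserting 2: P = [[1, 2], [4]].
After inserting 3: P = [[1, 2, 3], [4]].

The final insertion tableau P = [[1, 2, 3], [4]] has shape [3, 1].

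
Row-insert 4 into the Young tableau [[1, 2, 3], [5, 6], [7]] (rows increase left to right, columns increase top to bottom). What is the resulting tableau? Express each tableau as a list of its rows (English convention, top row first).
[[1, 2, 3, 4], [5, 6], [7]]

4 is larger than every entry of row 1, so it is appended to row 1. The new tableau is [[1, 2, 3, 4], [5, 6], [7]].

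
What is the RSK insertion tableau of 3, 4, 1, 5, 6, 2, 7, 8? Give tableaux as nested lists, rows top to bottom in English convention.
P = [[1, 2, 5, 6, 7, 8], [3, 4]]

Insert 3: appended to row 1. P = [[3]].
Insert 4: appended to row 1. P = [[3, 4]].
Insert 1: 1 bumps 3 from row 1; 3 starts row 2. P = [[1, 4], [3]].
Insert 5: appended to row 1. P = [[1, 4, 5], [3]].
Insert 6: appended to row 1. P = [[1, 4, 5, 6], [3]].
Insert 2: 2 bumps 4 from row 1; 4 appends to row 2. P = [[1, 2, 5, 6], [3, 4]].
Insert 7: appended to row 1. P = [[1, 2, 5, 6, 7], [3, 4]].
Insert 8: appended to row 1. P = [[1, 2, 5, 6, 7, 8], [3, 4]].

So P = [[1, 2, 5, 6, 7, 8], [3, 4]].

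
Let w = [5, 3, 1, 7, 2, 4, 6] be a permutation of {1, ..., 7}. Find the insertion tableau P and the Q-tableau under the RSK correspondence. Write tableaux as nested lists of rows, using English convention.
Insert each entry of the permutation into P by Schensted row insertion, recording in Q the position of each new cell.

Insert 5: appended to row 1. P = [[5]].
Insert 3: 3 bumps 5 from row 1; 5 starts row 2. P = [[3], [5]].
Insert 1: 1 bumps 3 from row 1; 3 bumps 5 from row 2; 5 starts row 3. P = [[1], [3], [5]].
Insert 7: appended to row 1. P = [[1, 7], [3], [5]].
Insert 2: 2 bumps 7 from row 1; 7 appends to row 2. P = [[1, 2], [3, 7], [5]].
Insert 4: appended to row 1. P = [[1, 2, 4], [3, 7], [5]].
Insert 6: appended to row 1. P = [[1, 2, 4, 6], [3, 7], [5]].

So P = [[1, 2, 4, 6], [3, 7], [5]], Q = [[1, 4, 6, 7], [2, 5], [3]].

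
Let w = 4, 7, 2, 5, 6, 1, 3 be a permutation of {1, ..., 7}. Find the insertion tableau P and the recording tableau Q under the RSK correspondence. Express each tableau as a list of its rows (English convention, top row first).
P = [[1, 3, 6], [2, 5], [4, 7]], Q = [[1, 2, 5], [3, 4], [6, 7]]

Insert each entry of the permutation into P by Schensted row insertion, recording in Q the position of each new cell.

Insert 4: appended to row 1. P = [[4]].
Insert 7: appended to row 1. P = [[4, 7]].
Insert 2: 2 bumps 4 from row 1; 4 starts row 2. P = [[2, 7], [4]].
Insert 5: 5 bumps 7 from row 1; 7 appends to row 2. P = [[2, 5], [4, 7]].
Insert 6: appended to row 1. P = [[2, 5, 6], [4, 7]].
Insert 1: 1 bumps 2 from row 1; 2 bumps 4 from row 2; 4 starts row 3. P = [[1, 5, 6], [2, 7], [4]].
Insert 3: 3 bumps 5 from row 1; 5 bumps 7 from row 2; 7 appends to row 3. P = [[1, 3, 6], [2, 5], [4, 7]].

So P = [[1, 3, 6], [2, 5], [4, 7]], Q = [[1, 2, 5], [3, 4], [6, 7]].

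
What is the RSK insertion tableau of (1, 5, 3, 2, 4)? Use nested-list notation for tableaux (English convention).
P = [[1, 2, 4], [3], [5]]

Insert 1: appended to row 1. P = [[1]].
Insert 5: appended to row 1. P = [[1, 5]].
Insert 3: 3 bumps 5 from row 1; 5 starts row 2. P = [[1, 3], [5]].
Insert 2: 2 bumps 3 from row 1; 3 bumps 5 from row 2; 5 starts row 3. P = [[1, 2], [3], [5]].
Insert 4: appended to row 1. P = [[1, 2, 4], [3], [5]].

So P = [[1, 2, 4], [3], [5]].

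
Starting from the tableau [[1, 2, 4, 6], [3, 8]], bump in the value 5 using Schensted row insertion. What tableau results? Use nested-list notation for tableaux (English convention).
In row 1, 5 replaces 6 (the leftmost entry greater than 5); 6 is bumped to row 2. In row 2, 6 replaces 8 (the leftmost entry greater than 6); 8 is bumped to row 3. 8 starts a new row 3. The new tableau is [[1, 2, 4, 5], [3, 6], [8]].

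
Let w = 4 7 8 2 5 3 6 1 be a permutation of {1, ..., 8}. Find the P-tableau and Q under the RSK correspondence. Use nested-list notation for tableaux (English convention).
P = [[1, 3, 6], [2, 5, 8], [4], [7]], Q = [[1, 2, 3], [4, 5, 7], [6], [8]]

Insert each entry of the permutation into P by Schensted row insertion, recording in Q the position of each new cell.

Insert 4: appended to row 1. P = [[4]], Q = [[1]].
Insert 7: appended to row 1. P = [[4, 7]], Q = [[1, 2]].
Insert 8: appended to row 1. P = [[4, 7, 8]], Q = [[1, 2, 3]].
Insert 2: 2 bumps 4 from row 1; 4 starts row 2. P = [[2, 7, 8], [4]], Q = [[1, 2, 3], [4]].
Insert 5: 5 bumps 7 from row 1; 7 appends to row 2. P = [[2, 5, 8], [4, 7]], Q = [[1, 2, 3], [4, 5]].
Insert 3: 3 bumps 5 from row 1; 5 bumps 7 from row 2; 7 starts row 3. P = [[2, 3, 8], [4, 5], [7]], Q = [[1, 2, 3], [4, 5], [6]].
Insert 6: 6 bumps 8 from row 1; 8 appends to row 2. P = [[2, 3, 6], [4, 5, 8], [7]], Q = [[1, 2, 3], [4, 5, 7], [6]].
Insert 1: 1 bumps 2 from row 1; 2 bumps 4 from row 2; 4 bumps 7 from row 3; 7 starts row 4. P = [[1, 3, 6], [2, 5, 8], [4], [7]], Q = [[1, 2, 3], [4, 5, 7], [6], [8]].

So P = [[1, 3, 6], [2, 5, 8], [4], [7]], Q = [[1, 2, 3], [4, 5, 7], [6], [8]].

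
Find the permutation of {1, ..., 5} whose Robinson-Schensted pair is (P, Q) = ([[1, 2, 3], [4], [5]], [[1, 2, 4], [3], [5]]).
1 5 2 4 3

Reverse the RSK construction: for i from n down to 1, find the cell of Q containing i, remove the entry at that cell from P, and reverse-bump it up through P; the value ejected from row 1 is w(i).

Step i=5: Q has 5 at row 3, column 1; remove 5 from row 3 of P and reverse-bump: 5 enters row 2 and ejects 4; 4 enters row 1 and ejects 3. So w(5) = 3. P is now [[1, 2, 4], [5]].
Step i=4: Q has 4 at row 1, column 3; remove that cell from P, ejecting 4. So w(4) = 4. P is now [[1, 2], [5]].
Step i=3: Q has 3 at row 2, column 1; remove 5 from row 2 of P and reverse-bump: 5 enters row 1 and ejects 2. So w(3) = 2. P is now [[1, 5]].
Step i=2: Q has 2 at row 1, column 2; remove that cell from P, ejecting 5. So w(2) = 5. P is now [[1]].
Step i=1: Q has 1 at row 1, column 1; remove that cell from P, ejecting 1. So w(1) = 1. P is now [].

So w = 1 5 2 4 3.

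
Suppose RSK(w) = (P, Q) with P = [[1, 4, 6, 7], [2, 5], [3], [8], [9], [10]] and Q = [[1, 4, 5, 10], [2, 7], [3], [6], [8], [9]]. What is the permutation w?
10 9 3 5 8 2 6 4 1 7

Reverse the RSK construction: for i from n down to 1, find the cell of Q containing i, remove the entry at that cell from P, and reverse-bump it up through P; the value ejected from row 1 is w(i).

Step i=10: Q has 10 at row 1, column 4; remove that cell from P, ejecting 7. So w(10) = 7. P is now [[1, 4, 6], [2, 5], [3], [8], [9], [10]].
Step i=9: Q has 9 at row 6, column 1; remove 10 from row 6 of P and reverse-bump: 10 enters row 5 and ejects 9; 9 enters row 4 and ejects 8; 8 enters row 3 and ejects 3; 3 enters row 2 and ejects 2; 2 enters row 1 and ejects 1. So w(9) = 1. P is now [[2, 4, 6], [3, 5], [8], [9], [10]].
Step i=8: Q has 8 at row 5, column 1; remove 10 from row 5 of P and reverse-bump: 10 enters row 4 and ejects 9; 9 enters row 3 and ejects 8; 8 enters row 2 and ejects 5; 5 enters row 1 and ejects 4. So w(8) = 4. P is now [[2, 5, 6], [3, 8], [9], [10]].
Step i=7: Q has 7 at row 2, column 2; remove 8 from row 2 of P and reverse-bump: 8 enters row 1 and ejects 6. So w(7) = 6. P is now [[2, 5, 8], [3], [9], [10]].
Step i=6: Q has 6 at row 4, column 1; remove 10 from row 4 of P and reverse-bump: 10 enters row 3 and ejects 9; 9 enters row 2 and ejects 3; 3 enters row 1 and ejects 2. So w(6) = 2. P is now [[3, 5, 8], [9], [10]].
Step i=5: Q has 5 at row 1, column 3; remove that cell from P, ejecting 8. So w(5) = 8. P is now [[3, 5], [9], [10]].
Step i=4: Q has 4 at row 1, column 2; remove that cell from P, ejecting 5. So w(4) = 5. P is now [[3], [9], [10]].
Step i=3: Q has 3 at row 3, column 1; remove 10 from row 3 of P and reverse-bump: 10 enters row 2 and ejects 9; 9 enters row 1 and ejects 3. So w(3) = 3. P is now [[9], [10]].
Step i=2: Q has 2 at row 2, column 1; remove 10 from row 2 of P and reverse-bump: 10 enters row 1 and ejects 9. So w(2) = 9. P is now [[10]].
Step i=1: Q has 1 at row 1, column 1; remove that cell from P, ejecting 10. So w(1) = 10. P is now [].

So w = 10 9 3 5 8 2 6 4 1 7.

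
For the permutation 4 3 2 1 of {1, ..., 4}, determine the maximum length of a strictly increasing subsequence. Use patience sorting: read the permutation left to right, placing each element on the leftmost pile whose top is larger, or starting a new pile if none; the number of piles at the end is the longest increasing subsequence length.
4: new pile. tops = [4]
3: onto pile 1 (replacing 4). tops = [3]
2: onto pile 1 (replacing 3). tops = [2]
1: onto pile 1 (replacing 2). tops = [1]

1 piles, so the longest increasing subsequence has length 1.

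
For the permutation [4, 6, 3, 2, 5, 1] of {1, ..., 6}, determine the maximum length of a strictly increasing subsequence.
2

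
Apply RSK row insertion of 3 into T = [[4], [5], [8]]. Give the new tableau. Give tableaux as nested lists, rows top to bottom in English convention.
In row 1, 3 replaces 4 (the leftmost entry greater than 3); 4 is bumped to row 2. In row 2, 4 replaces 5 (the leftmost entry greater than 4); 5 is bumped to row 3. In row 3, 5 replaces 8 (the leftmost entry greater than 5); 8 is bumped to row 4. 8 starts a new row 4. The new tableau is [[3], [4], [5], [8]].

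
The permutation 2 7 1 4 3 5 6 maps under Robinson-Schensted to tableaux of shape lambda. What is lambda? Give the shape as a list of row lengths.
[4, 2, 1]

RSK row insertion gives P = [[1, 3, 5, 6], [2, 4], [7]], which has shape [4, 2, 1].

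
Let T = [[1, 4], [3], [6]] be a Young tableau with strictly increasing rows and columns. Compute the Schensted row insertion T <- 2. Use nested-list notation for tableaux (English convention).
In row 1, 2 replaces 4 (the leftmost entry greater than 2); 4 is bumped to row 2. 4 is appended to row 2. The new tableau is [[1, 2], [3, 4], [6]].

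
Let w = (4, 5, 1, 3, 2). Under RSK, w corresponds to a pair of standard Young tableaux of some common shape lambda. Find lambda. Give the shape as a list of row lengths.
Row-insert each entry into an empty tableau.

After inserting 4: P = [[4]].
After inserting 5: P = [[4, 5]].
After inserting 1: P = [[1, 5], [4]].
After inserting 3: P = [[1, 3], [4, 5]].
After inserting 2: P = [[1, 2], [3, 5], [4]].

The final insertion tableau P = [[1, 2], [3, 5], [4]] has shape [2, 2, 1].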